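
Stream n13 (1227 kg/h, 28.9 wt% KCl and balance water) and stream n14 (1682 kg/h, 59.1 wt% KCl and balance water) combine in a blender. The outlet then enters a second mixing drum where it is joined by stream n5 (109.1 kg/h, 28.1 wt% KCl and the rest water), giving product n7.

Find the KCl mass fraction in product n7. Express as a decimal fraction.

0.457

Overall, product flow = 3018.1 kg/h.
KCl in = 1227×0.289 + 1682×0.591 + 109.1×0.281 = 1379.3 kg/h.
KCl fraction in n7 = 0.457.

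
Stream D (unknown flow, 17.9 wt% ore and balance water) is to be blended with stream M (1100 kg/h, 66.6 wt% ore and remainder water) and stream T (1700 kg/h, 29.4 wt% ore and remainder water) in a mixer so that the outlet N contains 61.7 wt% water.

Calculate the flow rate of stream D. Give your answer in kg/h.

Let D be the unknown flow. Total out = 2800 + D.
water balance: 1567.6 + 0.821·D = 0.617·(2800 + D)
(0.821 − 0.617)·D = 0.617×2800 − 1567.6 = 160
D = 160 / 0.204 = 784.31 kg/h

784.3 kg/h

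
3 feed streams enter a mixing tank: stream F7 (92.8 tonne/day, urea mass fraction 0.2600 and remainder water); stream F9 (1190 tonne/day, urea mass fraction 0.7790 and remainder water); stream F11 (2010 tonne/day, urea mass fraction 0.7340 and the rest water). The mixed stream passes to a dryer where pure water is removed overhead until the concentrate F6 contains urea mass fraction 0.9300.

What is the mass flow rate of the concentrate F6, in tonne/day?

urea entering = 92.8×0.260 + 1190×0.779 + 2010×0.734 = 2426.5 tonne/day.
All urea reports to F6, so F6 = 2426.5/0.930 = 2609.1 tonne/day.

2609 tonne/day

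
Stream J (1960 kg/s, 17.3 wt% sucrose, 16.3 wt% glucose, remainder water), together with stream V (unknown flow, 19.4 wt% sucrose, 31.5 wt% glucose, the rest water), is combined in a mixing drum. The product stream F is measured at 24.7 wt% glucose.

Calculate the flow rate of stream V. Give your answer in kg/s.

2421 kg/s

Let V be the unknown flow. Total out = 1960 + V.
glucose balance: 319.48 + 0.315·V = 0.247·(1960 + V)
(0.315 − 0.247)·V = 0.247×1960 − 319.48 = 164.64
V = 164.64 / 0.068 = 2421.2 kg/s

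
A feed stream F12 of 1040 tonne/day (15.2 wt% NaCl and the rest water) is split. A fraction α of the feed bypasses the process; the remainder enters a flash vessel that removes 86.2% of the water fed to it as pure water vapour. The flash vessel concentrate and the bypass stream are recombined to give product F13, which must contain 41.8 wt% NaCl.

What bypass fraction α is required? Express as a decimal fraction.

All 1040×0.152 = 158.08 tonne/day of NaCl reaches F13, so F13 = 158.08/0.418 = 378.18 tonne/day and vapour = 661.82 tonne/day.
The evaporator receives (1−α)·1040 of feed at 0.848 water and removes 0.862 of that water:
0.862×0.848×(1−α)×1040 = 661.82
(1−α) = 661.82/760.22 = 0.8706;  α = 0.1294.

0.129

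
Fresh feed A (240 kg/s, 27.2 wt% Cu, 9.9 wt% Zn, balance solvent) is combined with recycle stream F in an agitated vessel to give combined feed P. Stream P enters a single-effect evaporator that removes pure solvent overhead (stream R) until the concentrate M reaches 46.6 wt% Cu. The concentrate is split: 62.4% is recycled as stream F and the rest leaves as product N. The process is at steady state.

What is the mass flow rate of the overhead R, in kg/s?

99.91 kg/s

Overall Cu balance (none leaves overhead): Cu in fresh feed = Cu in product, i.e. 240×0.272 = (1−0.624)·M·0.466.
M = 65.28/(0.466×0.376) = 372.57 kg/s.
Recycle F = 0.624×372.57 = 232.48 kg/s.
Combined feed P = 240 + 232.48 = 472.48 kg/s.
Overhead R = P − M = 472.48 − 372.57 = 99.914 kg/s.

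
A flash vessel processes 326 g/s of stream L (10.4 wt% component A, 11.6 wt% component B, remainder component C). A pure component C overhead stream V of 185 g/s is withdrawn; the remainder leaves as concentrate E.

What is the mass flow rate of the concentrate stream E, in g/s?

Concentrate = 326 − 185 = 141 g/s.

141 g/s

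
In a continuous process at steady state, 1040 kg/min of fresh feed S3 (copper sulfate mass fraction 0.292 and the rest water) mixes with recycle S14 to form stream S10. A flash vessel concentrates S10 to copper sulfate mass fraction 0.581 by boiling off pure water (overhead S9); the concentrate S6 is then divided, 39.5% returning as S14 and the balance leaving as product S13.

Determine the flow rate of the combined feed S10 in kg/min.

Overall copper sulfate balance (none leaves overhead): copper sulfate in fresh feed = copper sulfate in product, i.e. 1040×0.292 = (1−0.395)·S6·0.581.
S6 = 303.68/(0.581×0.605) = 863.94 kg/min.
Recycle S14 = 0.395×863.94 = 341.26 kg/min.
Combined feed S10 = 1040 + 341.26 = 1381.3 kg/min.

1381 kg/min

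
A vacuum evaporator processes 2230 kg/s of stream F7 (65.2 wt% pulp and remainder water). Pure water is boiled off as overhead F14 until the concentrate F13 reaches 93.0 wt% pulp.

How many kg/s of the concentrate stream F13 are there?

1563 kg/s

pulp is conserved: 2230×0.652 = 1454 kg/s all reports to the concentrate.
Concentrate = 1454/(target fraction) = 1563.4 kg/s.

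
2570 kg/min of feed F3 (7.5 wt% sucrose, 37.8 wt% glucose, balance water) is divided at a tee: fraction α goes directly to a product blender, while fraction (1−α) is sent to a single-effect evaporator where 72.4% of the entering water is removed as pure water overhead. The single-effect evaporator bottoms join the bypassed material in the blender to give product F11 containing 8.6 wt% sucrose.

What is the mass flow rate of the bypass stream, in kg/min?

All 2570×0.075 = 192.75 kg/min of sucrose reaches F11, so F11 = 192.75/0.086 = 2241.3 kg/min and vapour = 328.72 kg/min.
The evaporator receives (1−α)·2570 of feed at 0.547 water and removes 0.724 of that water:
0.724×0.547×(1−α)×2570 = 328.72
(1−α) = 328.72/1017.8 = 0.3230;  α = 0.6770.
Bypass flow = 0.6770×2570 = 1740 kg/min.

1740 kg/min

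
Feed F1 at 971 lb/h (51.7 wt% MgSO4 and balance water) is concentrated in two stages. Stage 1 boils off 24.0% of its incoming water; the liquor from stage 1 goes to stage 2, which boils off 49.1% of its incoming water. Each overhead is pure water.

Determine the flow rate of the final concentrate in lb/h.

683.4 lb/h

water in feed = 971×0.483 = 468.99 lb/h.
After stage 1: water left = (1−0.240)×468.99 = 356.43; stream total = 858.44 lb/h.
After stage 2: water left = (1−0.491)×356.43 = 181.43; final concentrate = 683.43 lb/h.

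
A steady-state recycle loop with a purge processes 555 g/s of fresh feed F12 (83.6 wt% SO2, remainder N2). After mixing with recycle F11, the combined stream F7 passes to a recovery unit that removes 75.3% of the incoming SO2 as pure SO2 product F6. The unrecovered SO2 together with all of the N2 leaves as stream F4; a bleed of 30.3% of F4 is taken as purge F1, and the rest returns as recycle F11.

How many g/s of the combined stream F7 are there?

N2 enters only via F12 and leaves only via the purge: 555×0.164 = 0.303×(N2 in F4), and the recovery unit passes all N2, so N2 in F7 = N2 in F4 = 300.4 g/s.
SO2 in F7: m_A = 555×0.836 + (1−0.303)·(1−0.753)·m_A, so m_A = 463.98/0.8278 = 560.47 g/s.
F7 = 560.47 + 300.4 = 860.87 g/s.

860.9 g/s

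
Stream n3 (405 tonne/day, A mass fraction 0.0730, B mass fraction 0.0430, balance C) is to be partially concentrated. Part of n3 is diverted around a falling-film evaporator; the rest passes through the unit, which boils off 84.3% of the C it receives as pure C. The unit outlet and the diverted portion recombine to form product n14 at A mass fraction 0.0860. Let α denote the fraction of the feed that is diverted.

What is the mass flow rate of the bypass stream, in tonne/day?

322.8 tonne/day

All 405×0.073 = 29.565 tonne/day of A reaches n14, so n14 = 29.565/0.086 = 343.78 tonne/day and vapour = 61.221 tonne/day.
The evaporator receives (1−α)·405 of feed at 0.884 C and removes 0.843 of that C:
0.843×0.884×(1−α)×405 = 61.221
(1−α) = 61.221/301.81 = 0.2028;  α = 0.7972.
Bypass flow = 0.7972×405 = 322.85 tonne/day.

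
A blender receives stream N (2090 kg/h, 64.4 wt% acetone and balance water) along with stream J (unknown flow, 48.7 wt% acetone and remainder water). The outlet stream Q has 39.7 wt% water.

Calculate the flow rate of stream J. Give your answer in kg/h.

Let J be the unknown flow. Total out = 2090 + J.
water balance: 744.04 + 0.513·J = 0.397·(2090 + J)
(0.513 − 0.397)·J = 0.397×2090 − 744.04 = 85.69
J = 85.69 / 0.116 = 738.71 kg/h

738.7 kg/h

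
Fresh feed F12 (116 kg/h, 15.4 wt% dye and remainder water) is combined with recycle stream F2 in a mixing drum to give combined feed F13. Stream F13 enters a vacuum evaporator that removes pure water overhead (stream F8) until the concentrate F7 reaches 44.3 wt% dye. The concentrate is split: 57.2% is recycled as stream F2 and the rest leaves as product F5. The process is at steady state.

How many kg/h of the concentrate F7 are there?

Overall dye balance (none leaves overhead): dye in fresh feed = dye in product, i.e. 116×0.154 = (1−0.572)·F7·0.443.
F7 = 17.864/(0.443×0.428) = 94.217 kg/h.

94.22 kg/h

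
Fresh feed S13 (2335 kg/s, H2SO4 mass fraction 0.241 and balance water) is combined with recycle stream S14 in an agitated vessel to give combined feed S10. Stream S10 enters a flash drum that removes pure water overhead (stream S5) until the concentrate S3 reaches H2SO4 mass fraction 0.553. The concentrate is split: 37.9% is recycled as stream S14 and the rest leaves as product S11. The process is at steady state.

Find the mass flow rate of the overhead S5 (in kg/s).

1317 kg/s

Overall H2SO4 balance (none leaves overhead): H2SO4 in fresh feed = H2SO4 in product, i.e. 2335×0.241 = (1−0.379)·S3·0.553.
S3 = 562.74/(0.553×0.621) = 1638.7 kg/s.
Recycle S14 = 0.379×1638.7 = 621.05 kg/s.
Combined feed S10 = 2335 + 621.05 = 2956 kg/s.
Overhead S5 = S10 − S3 = 2956 − 1638.7 = 1317.4 kg/s.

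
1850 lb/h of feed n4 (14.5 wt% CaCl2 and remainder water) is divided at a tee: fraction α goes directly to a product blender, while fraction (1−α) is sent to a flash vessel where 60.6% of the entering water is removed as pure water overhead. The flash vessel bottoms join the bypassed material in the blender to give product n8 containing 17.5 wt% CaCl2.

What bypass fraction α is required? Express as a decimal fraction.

All 1850×0.145 = 268.25 lb/h of CaCl2 reaches n8, so n8 = 268.25/0.175 = 1532.9 lb/h and vapour = 317.14 lb/h.
The evaporator receives (1−α)·1850 of feed at 0.855 water and removes 0.606 of that water:
0.606×0.855×(1−α)×1850 = 317.14
(1−α) = 317.14/958.54 = 0.3309;  α = 0.6691.

0.669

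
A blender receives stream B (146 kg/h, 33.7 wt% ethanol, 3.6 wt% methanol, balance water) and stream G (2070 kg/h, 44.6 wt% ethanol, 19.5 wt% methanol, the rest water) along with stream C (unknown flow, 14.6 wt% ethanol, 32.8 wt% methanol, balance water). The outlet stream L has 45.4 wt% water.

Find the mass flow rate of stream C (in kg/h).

2380 kg/h

Let C be the unknown flow. Total out = 2216 + C.
water balance: 834.67 + 0.526·C = 0.454·(2216 + C)
(0.526 − 0.454)·C = 0.454×2216 − 834.67 = 171.39
C = 171.39 / 0.072 = 2380.4 kg/h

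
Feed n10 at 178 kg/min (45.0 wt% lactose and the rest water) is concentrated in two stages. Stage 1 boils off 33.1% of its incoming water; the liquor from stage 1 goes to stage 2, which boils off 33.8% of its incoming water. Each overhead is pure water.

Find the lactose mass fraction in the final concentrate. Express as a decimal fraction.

0.6488

water in feed = 178×0.550 = 97.9 kg/min.
After stage 1: water left = (1−0.331)×97.9 = 65.495; stream total = 145.6 kg/min.
After stage 2: water left = (1−0.338)×65.495 = 43.358; final concentrate = 123.46 kg/min.
lactose fraction = 80.1/123.46 = 0.6488.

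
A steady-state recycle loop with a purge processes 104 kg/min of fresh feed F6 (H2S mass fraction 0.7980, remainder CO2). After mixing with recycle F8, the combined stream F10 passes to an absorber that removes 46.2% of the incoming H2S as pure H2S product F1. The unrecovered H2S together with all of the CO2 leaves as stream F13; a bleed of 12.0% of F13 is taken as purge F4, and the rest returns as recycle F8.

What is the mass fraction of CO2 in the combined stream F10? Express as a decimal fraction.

0.5262

CO2 enters only via F6 and leaves only via the purge: 104×0.202 = 0.120×(CO2 in F13), and the absorber passes all CO2, so CO2 in F10 = CO2 in F13 = 175.07 kg/min.
H2S in F10: m_A = 104×0.798 + (1−0.120)·(1−0.462)·m_A, so m_A = 82.992/0.5266 = 157.61 kg/min.
F10 = 157.61 + 175.07 = 332.68 kg/min.
CO2 fraction in F10 = 175.07/332.68 = 0.5262.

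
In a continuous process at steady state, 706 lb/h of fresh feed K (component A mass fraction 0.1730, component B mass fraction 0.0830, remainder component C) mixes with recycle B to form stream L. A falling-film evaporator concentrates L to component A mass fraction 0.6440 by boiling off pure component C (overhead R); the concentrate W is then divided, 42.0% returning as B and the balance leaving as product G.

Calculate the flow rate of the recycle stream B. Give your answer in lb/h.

137.3 lb/h

Overall component A balance (none leaves overhead): component A in fresh feed = component A in product, i.e. 706×0.173 = (1−0.420)·W·0.644.
W = 122.14/(0.644×0.580) = 326.99 lb/h.
Recycle B = 0.420×326.99 = 137.34 lb/h.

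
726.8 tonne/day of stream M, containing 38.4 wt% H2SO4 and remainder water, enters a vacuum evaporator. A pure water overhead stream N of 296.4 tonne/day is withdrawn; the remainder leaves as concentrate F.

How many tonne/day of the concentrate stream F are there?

430.4 tonne/day

Concentrate = 726.8 − 296.4 = 430.4 tonne/day.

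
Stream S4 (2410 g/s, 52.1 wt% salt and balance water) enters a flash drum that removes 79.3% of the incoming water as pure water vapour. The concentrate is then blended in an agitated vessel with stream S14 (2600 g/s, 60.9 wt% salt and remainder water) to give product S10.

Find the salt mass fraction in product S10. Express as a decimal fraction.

Vapour removed = 0.793×0.479×2410 = 915.43 g/s; concentrate = 1494.6 g/s.
salt reaching the mixer = 1255.6 (from concentrate) + 2600×0.609 = 2839 g/s.
Product flow = 1494.6 + 2600 = 4094.6 g/s; salt fraction = 0.693.

0.693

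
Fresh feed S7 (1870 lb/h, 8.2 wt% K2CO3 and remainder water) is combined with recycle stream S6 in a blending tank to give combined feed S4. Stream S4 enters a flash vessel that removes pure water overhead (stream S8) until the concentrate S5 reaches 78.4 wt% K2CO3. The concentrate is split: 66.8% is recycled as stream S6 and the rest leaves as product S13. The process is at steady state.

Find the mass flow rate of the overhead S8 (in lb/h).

Overall K2CO3 balance (none leaves overhead): K2CO3 in fresh feed = K2CO3 in product, i.e. 1870×0.082 = (1−0.668)·S5·0.784.
S5 = 153.34/(0.784×0.332) = 589.12 lb/h.
Recycle S6 = 0.668×589.12 = 393.53 lb/h.
Combined feed S4 = 1870 + 393.53 = 2263.5 lb/h.
Overhead S8 = S4 − S5 = 2263.5 − 589.12 = 1674.4 lb/h.

1674 lb/h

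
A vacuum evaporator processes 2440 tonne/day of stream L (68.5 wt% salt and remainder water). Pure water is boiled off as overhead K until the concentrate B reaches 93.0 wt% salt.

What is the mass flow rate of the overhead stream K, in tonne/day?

642.8 tonne/day

salt is conserved: 2440×0.685 = 1671.4 tonne/day all reports to the concentrate.
Concentrate = 1671.4/(target fraction) = 1797.2 tonne/day.
Overhead = 2440 − 1797.2 = 642.8 tonne/day.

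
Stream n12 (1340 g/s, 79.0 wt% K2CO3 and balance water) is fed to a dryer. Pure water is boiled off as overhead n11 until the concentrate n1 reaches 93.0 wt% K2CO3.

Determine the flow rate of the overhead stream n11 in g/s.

201.7 g/s

K2CO3 is conserved: 1340×0.790 = 1058.6 g/s all reports to the concentrate.
Concentrate = 1058.6/(target fraction) = 1138.3 g/s.
Overhead = 1340 − 1138.3 = 201.72 g/s.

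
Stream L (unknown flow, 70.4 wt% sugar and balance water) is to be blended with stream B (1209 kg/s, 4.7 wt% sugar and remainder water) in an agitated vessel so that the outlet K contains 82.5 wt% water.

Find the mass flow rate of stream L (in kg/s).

292.5 kg/s

Let L be the unknown flow. Total out = 1209 + L.
water balance: 1152.2 + 0.296·L = 0.825·(1209 + L)
(0.296 − 0.825)·L = 0.825×1209 − 1152.2 = -154.75
L = -154.75 / -0.529 = 292.54 kg/s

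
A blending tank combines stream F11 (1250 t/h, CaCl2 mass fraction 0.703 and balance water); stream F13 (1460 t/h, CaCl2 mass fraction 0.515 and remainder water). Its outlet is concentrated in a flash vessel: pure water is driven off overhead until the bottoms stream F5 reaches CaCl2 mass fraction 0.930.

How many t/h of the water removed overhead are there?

956.6 t/h

CaCl2 entering = 1250×0.703 + 1460×0.515 = 1630.7 t/h.
All CaCl2 reports to F5, so F5 = 1630.7/0.930 = 1753.4 t/h.
Total feed = 2710 t/h; overhead = 2710 − 1753.4 = 956.61 t/h.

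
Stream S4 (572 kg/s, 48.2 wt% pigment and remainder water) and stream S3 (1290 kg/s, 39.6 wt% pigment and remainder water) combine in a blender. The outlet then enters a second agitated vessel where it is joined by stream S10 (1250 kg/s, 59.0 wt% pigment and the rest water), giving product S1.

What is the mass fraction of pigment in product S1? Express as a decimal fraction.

Overall, product flow = 3112 kg/s.
pigment in = 572×0.482 + 1290×0.396 + 1250×0.590 = 1524 kg/s.
pigment fraction in S1 = 0.490.

0.490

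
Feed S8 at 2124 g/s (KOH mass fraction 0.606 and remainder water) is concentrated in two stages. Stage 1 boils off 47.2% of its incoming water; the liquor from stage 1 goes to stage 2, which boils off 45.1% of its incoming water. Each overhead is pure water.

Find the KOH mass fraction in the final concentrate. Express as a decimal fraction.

water in feed = 2124×0.394 = 836.86 g/s.
After stage 1: water left = (1−0.472)×836.86 = 441.86; stream total = 1729 g/s.
After stage 2: water left = (1−0.451)×441.86 = 242.58; final concentrate = 1529.7 g/s.
KOH fraction = 1287.1/1529.7 = 0.841.

0.841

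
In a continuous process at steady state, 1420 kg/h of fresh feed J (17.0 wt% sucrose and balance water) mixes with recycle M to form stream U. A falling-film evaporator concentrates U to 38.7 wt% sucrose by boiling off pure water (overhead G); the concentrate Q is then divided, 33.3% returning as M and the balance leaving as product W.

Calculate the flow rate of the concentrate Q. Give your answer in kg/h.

935.2 kg/h

Overall sucrose balance (none leaves overhead): sucrose in fresh feed = sucrose in product, i.e. 1420×0.170 = (1−0.333)·Q·0.387.
Q = 241.4/(0.387×0.667) = 935.19 kg/h.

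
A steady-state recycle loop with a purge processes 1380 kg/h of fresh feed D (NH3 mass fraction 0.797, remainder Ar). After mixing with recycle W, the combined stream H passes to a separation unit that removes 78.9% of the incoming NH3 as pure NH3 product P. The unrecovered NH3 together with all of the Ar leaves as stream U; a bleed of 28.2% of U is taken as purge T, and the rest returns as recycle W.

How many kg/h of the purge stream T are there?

Ar enters only via D and leaves only via the purge: 1380×0.203 = 0.282×(Ar in U), and the separation unit passes all Ar, so Ar in H = Ar in U = 993.4 kg/h.
NH3 in H: m_A = 1380×0.797 + (1−0.282)·(1−0.789)·m_A, so m_A = 1099.9/0.8485 = 1296.2 kg/h.
U = (1−0.789)×1296.2 + 993.4 = 1266.9 kg/h.
Purge T = 0.282×1266.9 = 357.27 kg/h.

357.3 kg/h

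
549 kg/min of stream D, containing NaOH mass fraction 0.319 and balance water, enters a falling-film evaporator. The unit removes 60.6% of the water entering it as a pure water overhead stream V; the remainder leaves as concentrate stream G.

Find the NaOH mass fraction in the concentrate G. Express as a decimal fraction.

NaOH is not removed: 549×0.319 = 175.13 kg/min of NaOH enters G.
water entering = 549×0.681 = 373.87 kg/min; overhead removed = 0.606×373.87 = 226.56 kg/min.
Concentrate = 549 − 226.56 = 322.44 kg/min.
Mass fraction = 175.13/322.44 = 0.543.

0.543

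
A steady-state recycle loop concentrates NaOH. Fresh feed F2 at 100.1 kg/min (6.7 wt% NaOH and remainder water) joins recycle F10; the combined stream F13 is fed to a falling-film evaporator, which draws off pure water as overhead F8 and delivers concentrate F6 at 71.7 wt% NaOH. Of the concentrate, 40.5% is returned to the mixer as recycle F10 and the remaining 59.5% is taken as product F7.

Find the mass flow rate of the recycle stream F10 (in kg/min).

6.367 kg/min

Overall NaOH balance (none leaves overhead): NaOH in fresh feed = NaOH in product, i.e. 100.1×0.067 = (1−0.405)·F6·0.717.
F6 = 6.7067/(0.717×0.595) = 15.721 kg/min.
Recycle F10 = 0.405×15.721 = 6.3669 kg/min.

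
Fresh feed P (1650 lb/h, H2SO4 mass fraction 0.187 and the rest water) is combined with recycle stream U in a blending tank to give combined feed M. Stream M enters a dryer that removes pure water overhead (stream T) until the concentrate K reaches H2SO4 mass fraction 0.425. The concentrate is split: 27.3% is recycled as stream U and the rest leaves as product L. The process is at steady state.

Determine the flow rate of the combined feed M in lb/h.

1923 lb/h

Overall H2SO4 balance (none leaves overhead): H2SO4 in fresh feed = H2SO4 in product, i.e. 1650×0.187 = (1−0.273)·K·0.425.
K = 308.55/(0.425×0.727) = 998.62 lb/h.
Recycle U = 0.273×998.62 = 272.62 lb/h.
Combined feed M = 1650 + 272.62 = 1922.6 lb/h.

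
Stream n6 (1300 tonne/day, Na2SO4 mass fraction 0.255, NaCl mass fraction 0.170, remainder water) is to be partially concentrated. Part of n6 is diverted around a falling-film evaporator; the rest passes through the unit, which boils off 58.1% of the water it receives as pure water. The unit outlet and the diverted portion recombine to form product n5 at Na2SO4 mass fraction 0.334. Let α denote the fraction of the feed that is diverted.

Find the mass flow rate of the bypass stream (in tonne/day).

All 1300×0.255 = 331.5 tonne/day of Na2SO4 reaches n5, so n5 = 331.5/0.334 = 992.51 tonne/day and vapour = 307.49 tonne/day.
The evaporator receives (1−α)·1300 of feed at 0.575 water and removes 0.581 of that water:
0.581×0.575×(1−α)×1300 = 307.49
(1−α) = 307.49/434.3 = 0.7080;  α = 0.2920.
Bypass flow = 0.2920×1300 = 379.59 tonne/day.

379.6 tonne/day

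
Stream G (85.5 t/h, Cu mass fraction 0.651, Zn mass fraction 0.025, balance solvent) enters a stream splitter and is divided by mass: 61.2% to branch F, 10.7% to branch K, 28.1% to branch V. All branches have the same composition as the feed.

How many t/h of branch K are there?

Branch K flow = 0.107×85.5 = 9.1485 t/h.

9.149 t/h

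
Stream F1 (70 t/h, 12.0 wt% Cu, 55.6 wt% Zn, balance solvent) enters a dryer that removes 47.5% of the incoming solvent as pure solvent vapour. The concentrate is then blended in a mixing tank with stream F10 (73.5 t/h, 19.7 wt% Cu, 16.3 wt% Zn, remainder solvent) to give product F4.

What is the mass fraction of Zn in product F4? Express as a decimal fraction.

0.3835

Vapour removed = 0.475×0.324×70 = 10.773 t/h; concentrate = 59.227 t/h.
Zn reaching the mixer = 38.92 (from concentrate) + 73.5×0.163 = 50.901 t/h.
Product flow = 59.227 + 73.5 = 132.73 t/h; Zn fraction = 0.3835.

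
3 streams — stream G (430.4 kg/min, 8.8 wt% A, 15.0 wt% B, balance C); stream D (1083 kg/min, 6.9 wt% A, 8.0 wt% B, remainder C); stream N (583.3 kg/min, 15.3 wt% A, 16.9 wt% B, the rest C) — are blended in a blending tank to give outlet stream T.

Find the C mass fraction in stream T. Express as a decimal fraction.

0.785

Total flow out = 430.4 + 1083 + 583.3 = 2096.7 kg/min.
C in = 430.4×0.762 + 1083×0.851 + 583.3×0.678 = 1645.1 kg/min.
C mass fraction in T = 1645.1/2096.7 = 0.785.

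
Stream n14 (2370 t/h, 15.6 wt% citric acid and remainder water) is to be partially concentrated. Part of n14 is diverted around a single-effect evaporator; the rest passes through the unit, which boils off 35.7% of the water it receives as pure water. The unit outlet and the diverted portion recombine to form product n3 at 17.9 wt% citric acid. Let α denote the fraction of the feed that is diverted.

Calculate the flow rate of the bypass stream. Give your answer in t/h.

1359 t/h

All 2370×0.156 = 369.72 t/h of citric acid reaches n3, so n3 = 369.72/0.179 = 2065.5 t/h and vapour = 304.53 t/h.
The evaporator receives (1−α)·2370 of feed at 0.844 water and removes 0.357 of that water:
0.357×0.844×(1−α)×2370 = 304.53
(1−α) = 304.53/714.1 = 0.4264;  α = 0.5736.
Bypass flow = 0.5736×2370 = 1359.3 t/h.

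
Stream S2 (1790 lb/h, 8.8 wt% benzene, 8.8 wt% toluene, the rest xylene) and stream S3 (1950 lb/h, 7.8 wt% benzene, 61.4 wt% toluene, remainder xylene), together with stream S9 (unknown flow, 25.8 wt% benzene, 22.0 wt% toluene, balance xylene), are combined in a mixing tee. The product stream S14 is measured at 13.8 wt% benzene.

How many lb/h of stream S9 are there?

Let S9 be the unknown flow. Total out = 3740 + S9.
benzene balance: 309.62 + 0.258·S9 = 0.138·(3740 + S9)
(0.258 − 0.138)·S9 = 0.138×3740 − 309.62 = 206.5
S9 = 206.5 / 0.120 = 1720.8 lb/h

1721 lb/h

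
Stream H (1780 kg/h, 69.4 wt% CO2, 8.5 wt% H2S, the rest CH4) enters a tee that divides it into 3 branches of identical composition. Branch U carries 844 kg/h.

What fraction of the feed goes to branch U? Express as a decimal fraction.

0.474

Fraction to U = 844/1780 = 0.4742.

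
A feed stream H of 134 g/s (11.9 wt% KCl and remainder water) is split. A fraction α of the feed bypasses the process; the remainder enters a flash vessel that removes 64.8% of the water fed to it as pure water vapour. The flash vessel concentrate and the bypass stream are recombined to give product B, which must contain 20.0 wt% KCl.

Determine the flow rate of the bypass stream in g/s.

All 134×0.119 = 15.946 g/s of KCl reaches B, so B = 15.946/0.200 = 79.73 g/s and vapour = 54.27 g/s.
The evaporator receives (1−α)·134 of feed at 0.881 water and removes 0.648 of that water:
0.648×0.881×(1−α)×134 = 54.27
(1−α) = 54.27/76.499 = 0.7094;  α = 0.2906.
Bypass flow = 0.2906×134 = 38.938 g/s.

38.94 g/s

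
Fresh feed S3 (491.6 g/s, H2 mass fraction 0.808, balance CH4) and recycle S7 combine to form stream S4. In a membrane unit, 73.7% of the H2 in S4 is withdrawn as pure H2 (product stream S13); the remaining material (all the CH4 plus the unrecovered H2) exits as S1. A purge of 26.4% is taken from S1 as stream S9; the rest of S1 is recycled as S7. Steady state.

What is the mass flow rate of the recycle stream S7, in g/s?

358.5 g/s

CH4 enters only via S3 and leaves only via the purge: 491.6×0.192 = 0.264×(CH4 in S1), and the membrane unit passes all CH4, so CH4 in S4 = CH4 in S1 = 357.53 g/s.
H2 in S4: m_A = 491.6×0.808 + (1−0.264)·(1−0.737)·m_A, so m_A = 397.21/0.8064 = 492.56 g/s.
S1 = (1−0.737)×492.56 + 357.53 = 487.07 g/s.
Recycle S7 = (1−0.264)×487.07 = 358.48 g/s.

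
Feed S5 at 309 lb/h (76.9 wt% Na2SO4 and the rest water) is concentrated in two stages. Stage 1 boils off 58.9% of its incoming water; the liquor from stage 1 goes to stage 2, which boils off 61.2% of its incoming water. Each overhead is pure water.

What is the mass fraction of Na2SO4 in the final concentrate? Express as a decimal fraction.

0.954

water in feed = 309×0.231 = 71.379 lb/h.
After stage 1: water left = (1−0.589)×71.379 = 29.337; stream total = 266.96 lb/h.
After stage 2: water left = (1−0.612)×29.337 = 11.383; final concentrate = 249 lb/h.
Na2SO4 fraction = 237.62/249 = 0.954.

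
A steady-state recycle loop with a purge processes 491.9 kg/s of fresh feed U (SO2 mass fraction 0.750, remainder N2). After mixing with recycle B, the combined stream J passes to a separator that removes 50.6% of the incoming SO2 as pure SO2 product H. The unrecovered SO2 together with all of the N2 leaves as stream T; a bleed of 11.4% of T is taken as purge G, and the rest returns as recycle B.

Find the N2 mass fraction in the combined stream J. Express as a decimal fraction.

N2 enters only via U and leaves only via the purge: 491.9×0.250 = 0.114×(N2 in T), and the separator passes all N2, so N2 in J = N2 in T = 1078.7 kg/s.
SO2 in J: m_A = 491.9×0.750 + (1−0.114)·(1−0.506)·m_A, so m_A = 368.92/0.5623 = 656.08 kg/s.
J = 656.08 + 1078.7 = 1734.8 kg/s.
N2 fraction in J = 1078.7/1734.8 = 0.622.

0.622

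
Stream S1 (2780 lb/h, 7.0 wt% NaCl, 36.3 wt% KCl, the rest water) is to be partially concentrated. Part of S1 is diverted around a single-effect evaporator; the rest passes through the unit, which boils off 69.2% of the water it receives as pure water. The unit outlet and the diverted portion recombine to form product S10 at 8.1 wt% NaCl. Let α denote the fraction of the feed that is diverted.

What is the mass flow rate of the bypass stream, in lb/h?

1818 lb/h

All 2780×0.070 = 194.6 lb/h of NaCl reaches S10, so S10 = 194.6/0.081 = 2402.5 lb/h and vapour = 377.53 lb/h.
The evaporator receives (1−α)·2780 of feed at 0.567 water and removes 0.692 of that water:
0.692×0.567×(1−α)×2780 = 377.53
(1−α) = 377.53/1090.8 = 0.3461;  α = 0.6539.
Bypass flow = 0.6539×2780 = 1817.8 lb/h.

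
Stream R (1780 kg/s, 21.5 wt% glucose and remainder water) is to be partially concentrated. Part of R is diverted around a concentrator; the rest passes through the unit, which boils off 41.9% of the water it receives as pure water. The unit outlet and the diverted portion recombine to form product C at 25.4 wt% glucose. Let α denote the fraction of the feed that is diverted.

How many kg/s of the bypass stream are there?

949.1 kg/s

All 1780×0.215 = 382.7 kg/s of glucose reaches C, so C = 382.7/0.254 = 1506.7 kg/s and vapour = 273.31 kg/s.
The evaporator receives (1−α)·1780 of feed at 0.785 water and removes 0.419 of that water:
0.419×0.785×(1−α)×1780 = 273.31
(1−α) = 273.31/585.47 = 0.4668;  α = 0.5332.
Bypass flow = 0.5332×1780 = 949.06 kg/s.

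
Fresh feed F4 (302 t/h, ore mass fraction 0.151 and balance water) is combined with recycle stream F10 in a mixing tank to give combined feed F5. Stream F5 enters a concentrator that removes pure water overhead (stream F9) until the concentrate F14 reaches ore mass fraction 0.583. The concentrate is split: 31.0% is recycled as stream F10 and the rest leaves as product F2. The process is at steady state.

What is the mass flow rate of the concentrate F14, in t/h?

Overall ore balance (none leaves overhead): ore in fresh feed = ore in product, i.e. 302×0.151 = (1−0.310)·F14·0.583.
F14 = 45.602/(0.583×0.690) = 113.36 t/h.

113.4 t/h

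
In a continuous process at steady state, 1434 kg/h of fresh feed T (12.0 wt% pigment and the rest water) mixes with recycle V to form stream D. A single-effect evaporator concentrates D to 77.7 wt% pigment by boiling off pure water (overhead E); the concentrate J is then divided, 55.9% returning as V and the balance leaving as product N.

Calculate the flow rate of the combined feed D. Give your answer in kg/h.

Overall pigment balance (none leaves overhead): pigment in fresh feed = pigment in product, i.e. 1434×0.120 = (1−0.559)·J·0.777.
J = 172.08/(0.777×0.441) = 502.19 kg/h.
Recycle V = 0.559×502.19 = 280.73 kg/h.
Combined feed D = 1434 + 280.73 = 1714.7 kg/h.

1715 kg/h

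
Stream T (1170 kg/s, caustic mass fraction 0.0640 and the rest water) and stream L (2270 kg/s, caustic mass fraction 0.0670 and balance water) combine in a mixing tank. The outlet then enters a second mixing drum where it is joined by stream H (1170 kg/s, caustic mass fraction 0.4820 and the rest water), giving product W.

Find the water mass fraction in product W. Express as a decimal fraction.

0.8284

Overall, product flow = 4610 kg/s.
water in = 1170×0.936 + 2270×0.933 + 1170×0.518 = 3819.1 kg/s.
water fraction in W = 0.8284.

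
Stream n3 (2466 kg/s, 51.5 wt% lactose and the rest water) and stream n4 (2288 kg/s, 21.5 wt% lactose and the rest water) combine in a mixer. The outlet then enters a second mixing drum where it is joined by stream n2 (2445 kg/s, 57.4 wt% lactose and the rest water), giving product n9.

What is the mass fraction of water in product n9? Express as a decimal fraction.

Overall, product flow = 7199 kg/s.
water in = 2466×0.485 + 2288×0.785 + 2445×0.426 = 4033.7 kg/s.
water fraction in n9 = 0.560.

0.560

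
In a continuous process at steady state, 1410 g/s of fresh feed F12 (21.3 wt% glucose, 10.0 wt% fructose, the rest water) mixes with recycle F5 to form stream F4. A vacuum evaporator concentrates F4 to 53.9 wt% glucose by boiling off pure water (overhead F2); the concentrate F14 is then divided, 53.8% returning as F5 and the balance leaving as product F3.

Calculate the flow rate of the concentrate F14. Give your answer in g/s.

Overall glucose balance (none leaves overhead): glucose in fresh feed = glucose in product, i.e. 1410×0.213 = (1−0.538)·F14·0.539.
F14 = 300.33/(0.539×0.462) = 1206.1 g/s.

1206 g/s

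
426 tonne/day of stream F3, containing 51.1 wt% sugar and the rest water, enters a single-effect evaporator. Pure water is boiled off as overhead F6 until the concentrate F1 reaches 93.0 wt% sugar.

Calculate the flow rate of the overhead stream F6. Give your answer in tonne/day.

sugar is conserved: 426×0.511 = 217.69 tonne/day all reports to the concentrate.
Concentrate = 217.69/(target fraction) = 234.07 tonne/day.
Overhead = 426 − 234.07 = 191.93 tonne/day.

191.9 tonne/day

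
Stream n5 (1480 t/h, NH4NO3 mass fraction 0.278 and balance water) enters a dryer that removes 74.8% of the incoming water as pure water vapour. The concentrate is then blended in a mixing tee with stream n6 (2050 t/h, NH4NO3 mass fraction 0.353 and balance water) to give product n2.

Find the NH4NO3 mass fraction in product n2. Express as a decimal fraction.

0.416

Vapour removed = 0.748×0.722×1480 = 799.28 t/h; concentrate = 680.72 t/h.
NH4NO3 reaching the mixer = 411.44 (from concentrate) + 2050×0.353 = 1135.1 t/h.
Product flow = 680.72 + 2050 = 2730.7 t/h; NH4NO3 fraction = 0.416.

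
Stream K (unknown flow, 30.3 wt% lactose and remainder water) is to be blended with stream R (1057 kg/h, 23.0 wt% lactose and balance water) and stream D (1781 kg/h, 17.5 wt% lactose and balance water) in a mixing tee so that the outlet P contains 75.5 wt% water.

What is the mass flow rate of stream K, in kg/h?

Let K be the unknown flow. Total out = 2838 + K.
water balance: 2283.2 + 0.697·K = 0.755·(2838 + K)
(0.697 − 0.755)·K = 0.755×2838 − 2283.2 = -140.52
K = -140.52 / -0.058 = 2422.8 kg/h

2423 kg/h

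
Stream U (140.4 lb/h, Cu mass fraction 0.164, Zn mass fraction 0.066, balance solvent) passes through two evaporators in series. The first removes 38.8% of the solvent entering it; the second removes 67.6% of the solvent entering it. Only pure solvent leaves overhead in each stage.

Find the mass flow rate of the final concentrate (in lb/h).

53.73 lb/h

solvent in feed = 140.4×0.770 = 108.11 lb/h.
After stage 1: solvent left = (1−0.388)×108.11 = 66.162; stream total = 98.454 lb/h.
After stage 2: solvent left = (1−0.676)×66.162 = 21.437; final concentrate = 53.729 lb/h.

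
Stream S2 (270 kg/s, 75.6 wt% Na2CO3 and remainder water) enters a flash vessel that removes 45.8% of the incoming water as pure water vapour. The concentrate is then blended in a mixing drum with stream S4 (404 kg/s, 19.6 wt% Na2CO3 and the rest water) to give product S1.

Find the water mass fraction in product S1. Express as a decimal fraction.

0.5600

Vapour removed = 0.458×0.244×270 = 30.173 kg/s; concentrate = 239.83 kg/s.
water reaching the mixer = 35.707 (from concentrate) + 404×0.804 = 360.52 kg/s.
Product flow = 239.83 + 404 = 643.83 kg/s; water fraction = 0.5600.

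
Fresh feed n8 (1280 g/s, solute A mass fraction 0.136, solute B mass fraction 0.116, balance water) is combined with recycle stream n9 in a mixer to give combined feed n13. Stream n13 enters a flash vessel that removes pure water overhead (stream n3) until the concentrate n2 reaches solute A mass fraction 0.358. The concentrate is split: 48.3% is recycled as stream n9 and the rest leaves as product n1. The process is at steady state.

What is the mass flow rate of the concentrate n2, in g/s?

Overall solute A balance (none leaves overhead): solute A in fresh feed = solute A in product, i.e. 1280×0.136 = (1−0.483)·n2·0.358.
n2 = 174.08/(0.358×0.517) = 940.54 g/s.

940.5 g/s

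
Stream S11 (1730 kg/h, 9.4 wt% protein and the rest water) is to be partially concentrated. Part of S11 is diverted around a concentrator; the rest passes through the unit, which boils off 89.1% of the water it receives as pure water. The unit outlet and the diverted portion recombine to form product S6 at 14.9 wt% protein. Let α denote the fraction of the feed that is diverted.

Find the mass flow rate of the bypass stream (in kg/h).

938.9 kg/h

All 1730×0.094 = 162.62 kg/h of protein reaches S6, so S6 = 162.62/0.149 = 1091.4 kg/h and vapour = 638.59 kg/h.
The evaporator receives (1−α)·1730 of feed at 0.906 water and removes 0.891 of that water:
0.891×0.906×(1−α)×1730 = 638.59
(1−α) = 638.59/1396.5 = 0.4573;  α = 0.5427.
Bypass flow = 0.5427×1730 = 938.93 kg/h.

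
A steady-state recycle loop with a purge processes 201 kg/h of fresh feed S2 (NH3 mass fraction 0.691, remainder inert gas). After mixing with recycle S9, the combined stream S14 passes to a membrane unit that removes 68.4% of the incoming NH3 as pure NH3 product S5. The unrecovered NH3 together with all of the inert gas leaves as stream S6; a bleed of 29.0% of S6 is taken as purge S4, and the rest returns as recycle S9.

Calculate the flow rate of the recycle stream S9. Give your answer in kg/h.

inert gas enters only via S2 and leaves only via the purge: 201×0.309 = 0.290×(inert gas in S6), and the membrane unit passes all inert gas, so inert gas in S14 = inert gas in S6 = 214.17 kg/h.
NH3 in S14: m_A = 201×0.691 + (1−0.290)·(1−0.684)·m_A, so m_A = 138.89/0.7756 = 179.07 kg/h.
S6 = (1−0.684)×179.07 + 214.17 = 270.75 kg/h.
Recycle S9 = (1−0.290)×270.75 = 192.24 kg/h.

192.2 kg/h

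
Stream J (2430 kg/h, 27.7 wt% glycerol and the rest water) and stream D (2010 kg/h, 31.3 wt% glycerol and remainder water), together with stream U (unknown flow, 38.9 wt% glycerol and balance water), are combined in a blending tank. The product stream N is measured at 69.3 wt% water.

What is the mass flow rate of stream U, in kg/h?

742 kg/h

Let U be the unknown flow. Total out = 4440 + U.
water balance: 3137.8 + 0.611·U = 0.693·(4440 + U)
(0.611 − 0.693)·U = 0.693×4440 − 3137.8 = -60.84
U = -60.84 / -0.082 = 741.95 kg/h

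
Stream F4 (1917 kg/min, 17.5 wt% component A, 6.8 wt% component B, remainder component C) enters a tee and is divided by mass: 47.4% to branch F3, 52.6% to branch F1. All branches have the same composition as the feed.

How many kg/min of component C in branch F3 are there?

Branch F3 total = 0.474×1917 = 908.66 kg/min.
component C in F3 = 0.757×908.66 = 687.85 kg/min.

687.9 kg/min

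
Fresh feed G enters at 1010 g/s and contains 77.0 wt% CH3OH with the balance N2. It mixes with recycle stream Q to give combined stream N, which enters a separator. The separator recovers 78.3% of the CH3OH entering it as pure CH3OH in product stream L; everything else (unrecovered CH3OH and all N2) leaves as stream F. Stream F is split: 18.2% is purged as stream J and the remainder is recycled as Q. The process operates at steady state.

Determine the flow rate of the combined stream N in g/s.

N2 enters only via G and leaves only via the purge: 1010×0.230 = 0.182×(N2 in F), and the separator passes all N2, so N2 in N = N2 in F = 1276.4 g/s.
CH3OH in N: m_A = 1010×0.770 + (1−0.182)·(1−0.783)·m_A, so m_A = 777.7/0.8225 = 945.54 g/s.
N = 945.54 + 1276.4 = 2221.9 g/s.

2222 g/s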